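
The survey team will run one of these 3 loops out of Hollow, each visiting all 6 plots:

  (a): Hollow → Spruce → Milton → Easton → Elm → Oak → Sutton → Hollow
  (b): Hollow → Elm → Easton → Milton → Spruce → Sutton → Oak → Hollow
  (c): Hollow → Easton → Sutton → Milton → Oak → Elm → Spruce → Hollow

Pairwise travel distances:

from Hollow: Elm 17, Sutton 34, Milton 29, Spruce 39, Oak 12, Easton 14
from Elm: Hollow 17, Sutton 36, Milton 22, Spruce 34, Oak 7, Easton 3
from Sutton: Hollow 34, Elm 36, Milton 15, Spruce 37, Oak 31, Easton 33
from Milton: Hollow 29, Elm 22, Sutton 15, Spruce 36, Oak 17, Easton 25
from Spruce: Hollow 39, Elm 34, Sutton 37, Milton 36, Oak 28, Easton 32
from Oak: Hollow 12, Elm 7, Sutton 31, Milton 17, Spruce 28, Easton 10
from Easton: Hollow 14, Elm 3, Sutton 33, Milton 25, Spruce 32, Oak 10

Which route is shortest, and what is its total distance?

159 — (c) is the shortest.

(a): 39 + 36 + 25 + 3 + 7 + 31 + 34 = 175
(b): 17 + 3 + 25 + 36 + 37 + 31 + 12 = 161
(c): 14 + 33 + 15 + 17 + 7 + 34 + 39 = 159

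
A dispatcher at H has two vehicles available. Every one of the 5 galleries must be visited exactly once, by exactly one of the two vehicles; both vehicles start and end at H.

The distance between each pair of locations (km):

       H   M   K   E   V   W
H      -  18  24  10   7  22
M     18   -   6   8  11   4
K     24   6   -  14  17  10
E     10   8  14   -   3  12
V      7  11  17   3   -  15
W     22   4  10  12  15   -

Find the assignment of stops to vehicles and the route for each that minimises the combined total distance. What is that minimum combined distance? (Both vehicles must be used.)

Try each way of splitting the stops between the two vehicles (each non-empty) and, for each split, find the best tour for each vehicle:
  {M} + {K, E, V, W}: 36 + 56 = 92
  {K} + {M, E, V, W}: 48 + 44 = 92
  {M, K} + {E, V, W}: 48 + 44 = 92
  {E} + {M, K, V, W}: 20 + 56 = 76
  {M, E} + {K, V, W}: 36 + 56 = 92
  {K, E} + {M, V, W}: 48 + 44 = 92
  … (15 splits in total)
  {V} + {M, K, E, W}: 14 + 56 = 70  ← best
Best: vehicle 1 H → V → H = 14; vehicle 2 H → M → K → W → E → H = 56; combined 70.

70 km — the smallest possible combined total.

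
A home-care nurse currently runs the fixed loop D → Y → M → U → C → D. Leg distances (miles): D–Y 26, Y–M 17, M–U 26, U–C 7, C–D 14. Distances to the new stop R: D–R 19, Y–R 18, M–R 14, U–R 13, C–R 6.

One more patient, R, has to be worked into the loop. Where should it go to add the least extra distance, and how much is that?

+1 miles — insert R between M and U.

Insertion cost between consecutive stops i–j is d(i,R) + d(R,j) − d(i,j):
  between D and Y: 19 + 18 − 26 = 11
  between Y and M: 18 + 14 − 17 = 15
  between M and U: 14 + 13 − 26 = 1
  between U and C: 13 + 6 − 7 = 12
  between C and D: 6 + 19 − 14 = 11
Cheapest insertion is between M and U, adding 1.
New total = 90 + 1 = 91.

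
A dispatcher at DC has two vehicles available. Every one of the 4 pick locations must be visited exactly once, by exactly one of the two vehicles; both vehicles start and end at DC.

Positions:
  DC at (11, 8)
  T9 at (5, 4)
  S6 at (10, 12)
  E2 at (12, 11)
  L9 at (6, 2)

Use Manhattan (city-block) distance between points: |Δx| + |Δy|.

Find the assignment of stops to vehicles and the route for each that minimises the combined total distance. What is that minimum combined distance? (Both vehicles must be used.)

There are 2^3 − 1 = 7 ways to divide the 4 stops into two non-empty groups. For each, the best each vehicle can do is its own shortest tour through its group:
  {T9} + {S6, E2, L9}: 20 + 32 = 52
  {S6} + {T9, E2, L9}: 10 + 32 = 42
  {T9, S6} + {E2, L9}: 28 + 30 = 58
  {E2} + {T9, S6, L9}: 8 + 32 = 40
  {T9, E2} + {S6, L9}: 28 + 30 = 58
  {S6, E2} + {T9, L9}: 12 + 24 = 36
  … (7 splits in total)
Best: vehicle 1 DC → S6 → E2 → DC = 12; vehicle 2 DC → T9 → L9 → DC = 24; combined 36.

Minimum combined distance: 36.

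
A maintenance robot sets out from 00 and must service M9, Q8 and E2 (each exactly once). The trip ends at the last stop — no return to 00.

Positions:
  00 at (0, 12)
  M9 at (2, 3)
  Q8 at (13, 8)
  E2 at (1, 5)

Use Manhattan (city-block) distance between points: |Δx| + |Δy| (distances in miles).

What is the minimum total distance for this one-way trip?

Minimum one-way distance = 27 miles.

There are 3! = 6 possible orderings.
00 - M9 - Q8 - E2: 11+16+15 = 42
00 - M9 - E2 - Q8: 11+3+15 = 29
00 - Q8 - M9 - E2: 17+16+3 = 36
00 - Q8 - E2 - M9: 17+15+3 = 35
00 - E2 - M9 - Q8: 8+3+16 = 27
00 - E2 - Q8 - M9: 8+15+16 = 39
The minimum is 27.
One shortest path: 00 → E2 → M9 → Q8.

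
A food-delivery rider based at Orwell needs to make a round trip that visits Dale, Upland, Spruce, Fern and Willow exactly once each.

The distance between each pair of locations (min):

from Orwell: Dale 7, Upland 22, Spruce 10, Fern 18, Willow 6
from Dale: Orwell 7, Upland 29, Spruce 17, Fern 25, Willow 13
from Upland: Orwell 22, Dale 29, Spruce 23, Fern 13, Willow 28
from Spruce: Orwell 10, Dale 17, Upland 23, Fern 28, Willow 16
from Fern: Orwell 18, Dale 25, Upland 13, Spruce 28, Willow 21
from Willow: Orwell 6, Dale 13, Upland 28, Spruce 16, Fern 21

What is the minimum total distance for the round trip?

There are 60 distinct closed tours to check (reversals are equivalent).
Orwell - Dale - Upland - Spruce - Fern - Willow - Orwell: 7+29+23+28+21+6 = 114
Orwell - Dale - Upland - Spruce - Willow - Fern - Orwell: 7+29+23+16+21+18 = 114
Orwell - Dale - Upland - Fern - Spruce - Willow - Orwell: 7+29+13+28+16+6 = 99
Orwell - Dale - Upland - Fern - Willow - Spruce - Orwell: 7+29+13+21+16+10 = 96
Orwell - Dale - Upland - Willow - Spruce - Fern - Orwell: 7+29+28+16+28+18 = 126
Orwell - Dale - Upland - Willow - Fern - Spruce - Orwell: 7+29+28+21+28+10 = 123
Orwell - Dale - Spruce - Upland - Fern - Willow - Orwell: 7+17+23+13+21+6 = 87
Orwell - Dale - Spruce - Upland - Willow - Fern - Orwell: 7+17+23+28+21+18 = 114
Orwell - Dale - Spruce - Fern - Upland - Willow - Orwell: 7+17+28+13+28+6 = 99
Orwell - Dale - Spruce - Fern - Willow - Upland - Orwell: 7+17+28+21+28+22 = 123
Orwell - Dale - Spruce - Willow - Upland - Fern - Orwell: 7+17+16+28+13+18 = 99
Orwell - Dale - Spruce - Willow - Fern - Upland - Orwell: 7+17+16+21+13+22 = 96
Orwell - Dale - Fern - Upland - Spruce - Willow - Orwell: 7+25+13+23+16+6 = 90
Orwell - Dale - Fern - Upland - Willow - Spruce - Orwell: 7+25+13+28+16+10 = 99
… (46 more)
The minimum is 87.
One optimal route: Orwell → Dale → Spruce → Upland → Fern → Willow → Orwell (or its reverse).

Minimum total distance: 87 min.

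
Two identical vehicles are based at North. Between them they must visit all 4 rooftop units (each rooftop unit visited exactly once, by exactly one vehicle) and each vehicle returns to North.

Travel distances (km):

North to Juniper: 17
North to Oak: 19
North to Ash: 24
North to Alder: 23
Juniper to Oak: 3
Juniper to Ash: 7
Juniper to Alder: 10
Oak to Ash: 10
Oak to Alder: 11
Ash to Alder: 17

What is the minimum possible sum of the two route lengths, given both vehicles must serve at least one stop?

Try each way of splitting the stops between the two vehicles (each non-empty) and, for each split, find the best tour for each vehicle:
  {Juniper} + {Oak, Ash, Alder}: 34 + 68 = 102
  {Oak} + {Juniper, Ash, Alder}: 38 + 64 = 102
  {Juniper, Oak} + {Ash, Alder}: 39 + 64 = 103
  {Ash} + {Juniper, Oak, Alder}: 48 + 54 = 102
  {Juniper, Ash} + {Oak, Alder}: 48 + 53 = 101
  {Oak, Ash} + {Juniper, Alder}: 53 + 50 = 103
  … (7 splits in total)
  {Juniper, Oak, Ash} + {Alder}: 53 + 46 = 99  ← best
Best: vehicle 1 North → Juniper → Ash → Oak → North = 53; vehicle 2 North → Alder → North = 46; combined 99.

Minimum combined distance: 99 km.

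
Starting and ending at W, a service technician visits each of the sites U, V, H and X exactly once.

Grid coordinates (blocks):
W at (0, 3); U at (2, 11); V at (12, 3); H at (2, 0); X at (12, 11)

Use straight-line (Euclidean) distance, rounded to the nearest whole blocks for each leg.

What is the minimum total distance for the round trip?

Minimum total distance: 40 blocks.

There are 12 distinct closed tours to check (reversals are equivalent).
W - U - V - H - X - W: 8+13+10+15+14 = 60
W - U - V - X - H - W: 8+13+8+15+4 = 48
W - U - H - V - X - W: 8+11+10+8+14 = 51
W - U - H - X - V - W: 8+11+15+8+12 = 54
W - U - X - V - H - W: 8+10+8+10+4 = 40
W - U - X - H - V - W: 8+10+15+10+12 = 55
W - V - U - H - X - W: 12+13+11+15+14 = 65
W - V - U - X - H - W: 12+13+10+15+4 = 54
W - V - H - U - X - W: 12+10+11+10+14 = 57
W - V - X - U - H - W: 12+8+10+11+4 = 45
W - H - U - V - X - W: 4+11+13+8+14 = 50
W - H - V - U - X - W: 4+10+13+10+14 = 51
The minimum is 40.
One optimal route: W → U → X → V → H → W (or its reverse).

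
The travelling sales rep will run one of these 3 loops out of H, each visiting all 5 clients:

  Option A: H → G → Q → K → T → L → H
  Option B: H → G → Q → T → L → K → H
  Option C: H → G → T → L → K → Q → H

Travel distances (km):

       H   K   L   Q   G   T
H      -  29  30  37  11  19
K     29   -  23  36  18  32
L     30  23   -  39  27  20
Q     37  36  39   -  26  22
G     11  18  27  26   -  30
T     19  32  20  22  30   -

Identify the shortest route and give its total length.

Option A: 11 + 26 + 36 + 32 + 20 + 30 = 155
Option B: 11 + 26 + 22 + 20 + 23 + 29 = 131
Option C: 11 + 30 + 20 + 23 + 36 + 37 = 157

131 km — Option B is the shortest.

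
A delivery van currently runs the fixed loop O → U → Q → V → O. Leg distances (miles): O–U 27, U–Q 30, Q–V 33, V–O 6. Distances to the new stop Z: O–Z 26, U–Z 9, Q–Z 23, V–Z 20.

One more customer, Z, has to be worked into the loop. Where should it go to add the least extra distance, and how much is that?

Insertion cost between consecutive stops i–j is d(i,Z) + d(Z,j) − d(i,j):
  between O and U: 26 + 9 − 27 = 8
  between U and Q: 9 + 23 − 30 = 2
  between Q and V: 23 + 20 − 33 = 10
  between V and O: 20 + 26 − 6 = 40
Cheapest insertion is between U and Q, adding 2.
New total = 96 + 2 = 98.

+2 miles — insert Z between U and Q.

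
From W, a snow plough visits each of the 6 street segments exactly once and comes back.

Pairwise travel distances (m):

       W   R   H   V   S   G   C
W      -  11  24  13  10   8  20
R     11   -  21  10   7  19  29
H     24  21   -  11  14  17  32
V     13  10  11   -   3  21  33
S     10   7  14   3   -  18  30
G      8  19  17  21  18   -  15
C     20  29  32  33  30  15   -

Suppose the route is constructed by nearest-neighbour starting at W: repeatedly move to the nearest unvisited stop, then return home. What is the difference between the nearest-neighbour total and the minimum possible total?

From W: G=8, S=10, R=11, V=13, C=20, H=24 → choose G (8).
From G: C=15, H=17, S=18, R=19, V=21 → choose C (15).
From C: R=29, S=30, H=32, V=33 → choose R (29).
From R: S=7, V=10, H=21 → choose S (7).
From S: V=3, H=14 → choose V (3).
From V: H=11 → choose H (11).
NN route W → G → C → R → S → V → H → W costs 97.
Optimal: W → R → S → V → H → G → C → W costs 84 (by enumerating all 360 distinct tours).
Excess = 97 − 84 = 13.

The nearest-neighbour route is 13 m longer than optimal.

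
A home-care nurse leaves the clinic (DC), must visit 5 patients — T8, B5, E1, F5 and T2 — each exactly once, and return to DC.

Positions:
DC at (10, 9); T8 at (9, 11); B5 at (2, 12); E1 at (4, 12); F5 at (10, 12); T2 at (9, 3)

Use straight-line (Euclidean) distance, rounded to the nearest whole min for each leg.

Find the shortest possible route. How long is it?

Shortest round trip = 28 min.

There are 60 distinct closed tours to check (reversals are equivalent).
DC - T8 - B5 - E1 - F5 - T2 - DC: 2+7+2+6+9+6 = 32
DC - T8 - B5 - E1 - T2 - F5 - DC: 2+7+2+10+9+3 = 33
DC - T8 - B5 - F5 - E1 - T2 - DC: 2+7+8+6+10+6 = 39
DC - T8 - B5 - F5 - T2 - E1 - DC: 2+7+8+9+10+7 = 43
DC - T8 - B5 - T2 - E1 - F5 - DC: 2+7+11+10+6+3 = 39
DC - T8 - B5 - T2 - F5 - E1 - DC: 2+7+11+9+6+7 = 42
DC - T8 - E1 - B5 - F5 - T2 - DC: 2+5+2+8+9+6 = 32
DC - T8 - E1 - B5 - T2 - F5 - DC: 2+5+2+11+9+3 = 32
DC - T8 - E1 - F5 - B5 - T2 - DC: 2+5+6+8+11+6 = 38
DC - T8 - E1 - F5 - T2 - B5 - DC: 2+5+6+9+11+9 = 42
DC - T8 - E1 - T2 - B5 - F5 - DC: 2+5+10+11+8+3 = 39
DC - T8 - E1 - T2 - F5 - B5 - DC: 2+5+10+9+8+9 = 43
DC - T8 - F5 - B5 - E1 - T2 - DC: 2+1+8+2+10+6 = 29
DC - T8 - F5 - B5 - T2 - E1 - DC: 2+1+8+11+10+7 = 39
… (46 more)
DC - T8 - F5 - E1 - B5 - T2 - DC: 2+1+6+2+11+6 = 28  ← best
The minimum is 28.
One optimal route: DC → T8 → F5 → E1 → B5 → T2 → DC (or its reverse).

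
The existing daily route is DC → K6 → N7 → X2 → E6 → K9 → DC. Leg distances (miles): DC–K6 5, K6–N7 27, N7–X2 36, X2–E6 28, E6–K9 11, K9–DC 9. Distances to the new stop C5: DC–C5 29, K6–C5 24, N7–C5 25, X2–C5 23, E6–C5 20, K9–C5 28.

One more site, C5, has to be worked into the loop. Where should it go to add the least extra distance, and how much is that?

+12 miles — insert C5 between N7 and X2.

Insertion cost between consecutive stops i–j is d(i,C5) + d(C5,j) − d(i,j):
  between DC and K6: 29 + 24 − 5 = 48
  between K6 and N7: 24 + 25 − 27 = 22
  between N7 and X2: 25 + 23 − 36 = 12
  between X2 and E6: 23 + 20 − 28 = 15
  between E6 and K9: 20 + 28 − 11 = 37
  between K9 and DC: 28 + 29 − 9 = 48
Cheapest insertion is between N7 and X2, adding 12.
New total = 116 + 12 = 128.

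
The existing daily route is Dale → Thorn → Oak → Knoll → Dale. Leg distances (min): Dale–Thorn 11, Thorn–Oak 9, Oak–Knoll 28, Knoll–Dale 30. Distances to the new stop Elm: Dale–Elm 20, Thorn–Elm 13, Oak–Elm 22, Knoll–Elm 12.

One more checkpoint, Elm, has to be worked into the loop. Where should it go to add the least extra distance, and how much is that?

Insertion cost between consecutive stops i–j is d(i,Elm) + d(Elm,j) − d(i,j):
  between Dale and Thorn: 20 + 13 − 11 = 22
  between Thorn and Oak: 13 + 22 − 9 = 26
  between Oak and Knoll: 22 + 12 − 28 = 6
  between Knoll and Dale: 12 + 20 − 30 = 2
Cheapest insertion is between Knoll and Dale, adding 2.
New total = 78 + 2 = 80.

Adding 2 min by placing Elm on the Knoll–Dale leg.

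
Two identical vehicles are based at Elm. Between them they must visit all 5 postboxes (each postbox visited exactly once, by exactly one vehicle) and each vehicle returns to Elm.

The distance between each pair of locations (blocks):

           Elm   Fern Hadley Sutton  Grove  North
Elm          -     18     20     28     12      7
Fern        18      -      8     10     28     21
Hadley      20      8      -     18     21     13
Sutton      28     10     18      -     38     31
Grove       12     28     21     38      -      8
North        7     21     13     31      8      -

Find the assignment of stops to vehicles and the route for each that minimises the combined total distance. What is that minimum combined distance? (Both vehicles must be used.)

Try each way of splitting the stops between the two vehicles (each non-empty) and, for each split, find the best tour for each vehicle:
  {Fern} + {Hadley, Sutton, Grove, North}: 36 + 79 = 115
  {Hadley} + {Fern, Sutton, Grove, North}: 40 + 79 = 119
  {Fern, Hadley} + {Sutton, Grove, North}: 46 + 79 = 125
  {Sutton} + {Fern, Hadley, Grove, North}: 56 + 59 = 115
  {Fern, Sutton} + {Hadley, Grove, North}: 56 + 53 = 109
  {Hadley, Sutton} + {Fern, Grove, North}: 66 + 59 = 125
  … (15 splits in total)
  {Grove} + {Fern, Hadley, Sutton, North}: 24 + 66 = 90  ← best
Best: vehicle 1 Elm → Grove → Elm = 24; vehicle 2 Elm → Fern → Sutton → Hadley → North → Elm = 66; combined 90.

90 blocks — the smallest possible combined total.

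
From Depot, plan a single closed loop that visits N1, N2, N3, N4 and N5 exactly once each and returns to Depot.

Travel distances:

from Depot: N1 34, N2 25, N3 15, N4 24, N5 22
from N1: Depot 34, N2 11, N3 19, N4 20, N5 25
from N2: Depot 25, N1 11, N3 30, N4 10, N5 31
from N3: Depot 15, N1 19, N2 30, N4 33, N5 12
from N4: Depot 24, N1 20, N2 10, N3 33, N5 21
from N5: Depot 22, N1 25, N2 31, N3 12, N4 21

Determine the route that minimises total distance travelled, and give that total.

Depot-N1-N2-N3-N4-N5-Depot: 34+11+30+33+21+22 = 151
Depot-N1-N2-N3-N5-N4-Depot: 34+11+30+12+21+24 = 132
Depot-N1-N2-N4-N3-N5-Depot: 34+11+10+33+12+22 = 122
Depot-N1-N2-N4-N5-N3-Depot: 34+11+10+21+12+15 = 103
Depot-N1-N2-N5-N3-N4-Depot: 34+11+31+12+33+24 = 145
Depot-N1-N2-N5-N4-N3-Depot: 34+11+31+21+33+15 = 145
Depot-N1-N3-N2-N4-N5-Depot: 34+19+30+10+21+22 = 136
Depot-N1-N3-N2-N5-N4-Depot: 34+19+30+31+21+24 = 159
Depot-N1-N3-N4-N2-N5-Depot: 34+19+33+10+31+22 = 149
Depot-N1-N3-N4-N5-N2-Depot: 34+19+33+21+31+25 = 163
Depot-N1-N3-N5-N2-N4-Depot: 34+19+12+31+10+24 = 130
Depot-N1-N3-N5-N4-N2-Depot: 34+19+12+21+10+25 = 121
Depot-N1-N4-N2-N3-N5-Depot: 34+20+10+30+12+22 = 128
Depot-N1-N4-N2-N5-N3-Depot: 34+20+10+31+12+15 = 122
… (46 more)
Depot-N3-N5-N1-N2-N4-Depot: 15+12+25+11+10+24 = 97  ← best
The minimum is 97.
One optimal route: Depot → N3 → N5 → N1 → N2 → N4 → Depot (or its reverse).

97 — the shortest possible round trip.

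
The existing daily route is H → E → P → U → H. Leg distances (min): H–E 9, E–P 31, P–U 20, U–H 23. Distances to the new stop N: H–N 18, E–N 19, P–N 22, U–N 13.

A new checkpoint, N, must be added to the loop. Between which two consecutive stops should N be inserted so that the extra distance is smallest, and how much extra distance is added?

Minimum extra distance: 8 min, inserting N between U and H.

Insertion cost between consecutive stops i–j is d(i,N) + d(N,j) − d(i,j):
  between H and E: 18 + 19 − 9 = 28
  between E and P: 19 + 22 − 31 = 10
  between P and U: 22 + 13 − 20 = 15
  between U and H: 13 + 18 − 23 = 8
Cheapest insertion is between U and H, adding 8.
New total = 83 + 8 = 91.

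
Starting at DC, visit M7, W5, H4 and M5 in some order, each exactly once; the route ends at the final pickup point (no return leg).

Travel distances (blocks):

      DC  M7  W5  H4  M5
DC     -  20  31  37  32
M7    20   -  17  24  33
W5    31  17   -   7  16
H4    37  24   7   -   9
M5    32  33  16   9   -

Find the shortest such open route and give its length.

53 blocks — the minimum one-way total.

There are 4! = 24 possible orderings.
DC → M7 → W5 → H4 → M5: 20+17+7+9 = 53
DC → M7 → W5 → M5 → H4: 20+17+16+9 = 62
DC → M7 → H4 → W5 → M5: 20+24+7+16 = 67
DC → M7 → H4 → M5 → W5: 20+24+9+16 = 69
DC → M7 → M5 → W5 → H4: 20+33+16+7 = 76
DC → M7 → M5 → H4 → W5: 20+33+9+7 = 69
DC → W5 → M7 → H4 → M5: 31+17+24+9 = 81
DC → W5 → M7 → M5 → H4: 31+17+33+9 = 90
DC → W5 → H4 → M7 → M5: 31+7+24+33 = 95
DC → W5 → H4 → M5 → M7: 31+7+9+33 = 80
DC → W5 → M5 → M7 → H4: 31+16+33+24 = 104
DC → W5 → M5 → H4 → M7: 31+16+9+24 = 80
DC → H4 → M7 → W5 → M5: 37+24+17+16 = 94
DC → H4 → M7 → M5 → W5: 37+24+33+16 = 110
… (10 more)
The minimum is 53.
One shortest path: DC → M7 → W5 → H4 → M5.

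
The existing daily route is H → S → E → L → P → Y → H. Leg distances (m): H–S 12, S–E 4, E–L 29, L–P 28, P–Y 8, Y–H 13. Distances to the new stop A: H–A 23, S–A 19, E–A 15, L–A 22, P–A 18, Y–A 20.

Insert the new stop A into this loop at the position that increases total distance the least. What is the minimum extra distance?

Minimum extra distance: 8 m, inserting A between E and L.

Insertion cost between consecutive stops i–j is d(i,A) + d(A,j) − d(i,j):
  between H and S: 23 + 19 − 12 = 30
  between S and E: 19 + 15 − 4 = 30
  between E and L: 15 + 22 − 29 = 8
  between L and P: 22 + 18 − 28 = 12
  between P and Y: 18 + 20 − 8 = 30
  between Y and H: 20 + 23 − 13 = 30
Cheapest insertion is between E and L, adding 8.
New total = 94 + 8 = 102.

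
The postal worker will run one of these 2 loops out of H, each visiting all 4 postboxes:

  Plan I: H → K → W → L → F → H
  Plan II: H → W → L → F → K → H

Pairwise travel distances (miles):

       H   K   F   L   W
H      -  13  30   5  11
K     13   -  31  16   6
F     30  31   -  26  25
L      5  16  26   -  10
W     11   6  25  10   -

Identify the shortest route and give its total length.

Plan I: 13 + 6 + 10 + 26 + 30 = 85
Plan II: 11 + 10 + 26 + 31 + 13 = 91

Shortest is Plan I, total 85 miles.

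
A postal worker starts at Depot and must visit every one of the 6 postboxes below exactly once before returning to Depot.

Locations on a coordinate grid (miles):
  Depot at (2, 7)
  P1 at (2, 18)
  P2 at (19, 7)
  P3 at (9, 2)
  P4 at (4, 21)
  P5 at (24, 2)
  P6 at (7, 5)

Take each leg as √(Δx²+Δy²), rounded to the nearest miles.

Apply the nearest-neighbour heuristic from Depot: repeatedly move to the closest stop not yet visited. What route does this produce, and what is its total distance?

At Depot the remaining stops are P6 5, P3 9, P1 11, P4 14, P2 17, P5 23; go to P6.
At P6 the remaining stops are P3 4, P2 12, P1 14, P4 16, P5 17; go to P3.
At P3 the remaining stops are P2 11, P5 15, P1 17, P4 20; go to P2.
At P2 the remaining stops are P5 7, P1 20, P4 21; go to P5.
At P5 the remaining stops are P1 27, P4 28; go to P1.
At P1 the remaining stops are P4 4; go to P4.
Return P4→Depot: 14.
Total = 5 + 4 + 11 + 7 + 27 + 4 + 14 = 72.

Nearest-neighbour total = 72 miles; route Depot → P6 → P3 → P2 → P5 → P1 → P4 → Depot.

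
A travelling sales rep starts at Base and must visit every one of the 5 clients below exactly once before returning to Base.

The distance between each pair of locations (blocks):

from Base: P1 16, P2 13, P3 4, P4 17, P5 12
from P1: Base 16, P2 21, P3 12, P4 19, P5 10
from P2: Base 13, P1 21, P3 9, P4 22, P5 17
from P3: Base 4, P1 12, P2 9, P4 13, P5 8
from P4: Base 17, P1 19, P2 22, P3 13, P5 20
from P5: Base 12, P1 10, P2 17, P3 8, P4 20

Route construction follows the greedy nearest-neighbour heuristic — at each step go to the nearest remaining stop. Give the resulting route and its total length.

76 blocks along Base → P3 → P5 → P1 → P4 → P2 → Base.

At Base the remaining stops are P3 4, P5 12, P2 13, P1 16, P4 17; go to P3.
At P3 the remaining stops are P5 8, P2 9, P1 12, P4 13; go to P5.
At P5 the remaining stops are P1 10, P2 17, P4 20; go to P1.
At P1 the remaining stops are P4 19, P2 21; go to P4.
At P4 the remaining stops are P2 22; go to P2.
Return P2→Base: 13.
Total = 4 + 8 + 10 + 19 + 22 + 13 = 76.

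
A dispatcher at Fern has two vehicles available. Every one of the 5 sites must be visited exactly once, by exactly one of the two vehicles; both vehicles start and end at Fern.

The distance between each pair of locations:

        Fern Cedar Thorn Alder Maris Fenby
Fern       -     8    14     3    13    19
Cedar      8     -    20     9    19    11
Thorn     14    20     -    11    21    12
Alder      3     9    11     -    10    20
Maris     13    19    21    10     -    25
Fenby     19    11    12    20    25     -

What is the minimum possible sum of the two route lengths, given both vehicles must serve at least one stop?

Check every non-empty split of the stops between the two vehicles; for each half take its own optimal tour:
  {Cedar} + {Thorn, Alder, Maris, Fenby}: 16 + 64 = 80
  {Thorn} + {Cedar, Alder, Maris, Fenby}: 28 + 57 = 85
  {Cedar, Thorn} + {Alder, Maris, Fenby}: 42 + 57 = 99
  {Alder} + {Cedar, Thorn, Maris, Fenby}: 6 + 65 = 71
  {Cedar, Alder} + {Thorn, Maris, Fenby}: 20 + 64 = 84
  {Thorn, Alder} + {Cedar, Maris, Fenby}: 28 + 57 = 85
  … (15 splits in total)
Best: vehicle 1 Fern → Alder → Fern = 6; vehicle 2 Fern → Cedar → Fenby → Thorn → Maris → Fern = 65; combined 71.

71 — the smallest possible combined total.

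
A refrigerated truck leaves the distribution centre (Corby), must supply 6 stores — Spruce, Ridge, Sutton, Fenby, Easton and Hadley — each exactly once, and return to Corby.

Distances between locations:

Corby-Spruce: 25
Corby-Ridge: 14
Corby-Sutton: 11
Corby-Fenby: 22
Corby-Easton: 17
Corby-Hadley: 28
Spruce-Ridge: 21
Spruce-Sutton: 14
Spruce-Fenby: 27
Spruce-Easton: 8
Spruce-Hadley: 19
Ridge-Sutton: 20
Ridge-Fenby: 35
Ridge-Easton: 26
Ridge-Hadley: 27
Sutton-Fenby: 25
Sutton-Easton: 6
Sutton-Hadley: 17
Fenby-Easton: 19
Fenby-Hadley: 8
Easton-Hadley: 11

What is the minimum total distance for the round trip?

Shortest round trip = 96.

Corby-Spruce-Ridge-Sutton-Fenby-Easton-Hadley-Corby: 25+21+20+25+19+11+28 = 149
Corby-Spruce-Ridge-Sutton-Fenby-Hadley-Easton-Corby: 25+21+20+25+8+11+17 = 127
Corby-Spruce-Ridge-Sutton-Easton-Fenby-Hadley-Corby: 25+21+20+6+19+8+28 = 127
Corby-Spruce-Ridge-Sutton-Easton-Hadley-Fenby-Corby: 25+21+20+6+11+8+22 = 113
Corby-Spruce-Ridge-Sutton-Hadley-Fenby-Easton-Corby: 25+21+20+17+8+19+17 = 127
Corby-Spruce-Ridge-Sutton-Hadley-Easton-Fenby-Corby: 25+21+20+17+11+19+22 = 135
Corby-Spruce-Ridge-Fenby-Sutton-Easton-Hadley-Corby: 25+21+35+25+6+11+28 = 151
Corby-Spruce-Ridge-Fenby-Sutton-Hadley-Easton-Corby: 25+21+35+25+17+11+17 = 151
… (352 more)
Corby-Ridge-Spruce-Sutton-Easton-Hadley-Fenby-Corby: 14+21+14+6+11+8+22 = 96  ← best
The minimum is 96.
One optimal route: Corby → Ridge → Spruce → Sutton → Easton → Hadley → Fenby → Corby (or its reverse).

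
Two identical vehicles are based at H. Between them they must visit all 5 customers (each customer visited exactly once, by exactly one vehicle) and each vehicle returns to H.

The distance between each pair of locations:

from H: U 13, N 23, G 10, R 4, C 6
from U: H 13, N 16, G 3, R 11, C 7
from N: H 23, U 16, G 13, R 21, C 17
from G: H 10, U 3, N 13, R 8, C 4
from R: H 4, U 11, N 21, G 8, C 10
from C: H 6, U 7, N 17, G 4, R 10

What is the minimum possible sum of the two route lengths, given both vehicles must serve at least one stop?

Minimum combined distance: 60.

Try each way of splitting the stops between the two vehicles (each non-empty) and, for each split, find the best tour for each vehicle:
  {U} + {N, G, R, C}: 26 + 48 = 74
  {N} + {U, G, R, C}: 46 + 28 = 74
  {U, N} + {G, R, C}: 52 + 22 = 74
  {G} + {U, N, R, C}: 20 + 54 = 74
  {U, G} + {N, R, C}: 26 + 48 = 74
  {N, G} + {U, R, C}: 46 + 28 = 74
  … (15 splits in total)
  {R} + {U, N, G, C}: 8 + 52 = 60  ← best
Best: vehicle 1 H → R → H = 8; vehicle 2 H → U → N → G → C → H = 52; combined 60.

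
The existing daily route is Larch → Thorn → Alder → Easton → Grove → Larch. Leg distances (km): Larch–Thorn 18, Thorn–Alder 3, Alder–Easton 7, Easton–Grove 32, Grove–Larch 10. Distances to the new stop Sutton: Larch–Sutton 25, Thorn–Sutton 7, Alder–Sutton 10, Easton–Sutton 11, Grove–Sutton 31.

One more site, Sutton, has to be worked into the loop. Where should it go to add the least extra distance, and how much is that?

Insertion cost between consecutive stops i–j is d(i,Sutton) + d(Sutton,j) − d(i,j):
  between Larch and Thorn: 25 + 7 − 18 = 14
  between Thorn and Alder: 7 + 10 − 3 = 14
  between Alder and Easton: 10 + 11 − 7 = 14
  between Easton and Grove: 11 + 31 − 32 = 10
  between Grove and Larch: 31 + 25 − 10 = 46
Cheapest insertion is between Easton and Grove, adding 10.
New total = 70 + 10 = 80.

Minimum extra distance: 10 km, inserting Sutton between Easton and Grove.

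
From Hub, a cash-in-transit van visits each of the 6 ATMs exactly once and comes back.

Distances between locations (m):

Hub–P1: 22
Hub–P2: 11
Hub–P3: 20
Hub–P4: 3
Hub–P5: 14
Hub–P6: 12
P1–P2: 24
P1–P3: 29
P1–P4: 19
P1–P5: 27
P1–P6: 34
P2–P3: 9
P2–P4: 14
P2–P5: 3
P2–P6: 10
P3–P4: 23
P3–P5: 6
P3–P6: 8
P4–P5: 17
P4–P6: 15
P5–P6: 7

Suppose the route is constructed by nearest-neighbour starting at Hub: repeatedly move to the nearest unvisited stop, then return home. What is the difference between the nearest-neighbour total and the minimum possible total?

Excess over optimum: 15 m.

From Hub: P4=3, P2=11, P6=12, P5=14, P3=20, P1=22 → choose P4 (3).
From P4: P2=14, P6=15, P5=17, P1=19, P3=23 → choose P2 (14).
From P2: P5=3, P3=9, P6=10, P1=24 → choose P5 (3).
From P5: P3=6, P6=7, P1=27 → choose P3 (6).
From P3: P6=8, P1=29 → choose P6 (8).
From P6: P1=34 → choose P1 (34).
NN route Hub → P4 → P2 → P5 → P3 → P6 → P1 → Hub costs 90.
Optimal: Hub → P4 → P1 → P2 → P5 → P3 → P6 → Hub costs 75 (by enumerating all 360 distinct tours).
Excess = 90 − 75 = 15.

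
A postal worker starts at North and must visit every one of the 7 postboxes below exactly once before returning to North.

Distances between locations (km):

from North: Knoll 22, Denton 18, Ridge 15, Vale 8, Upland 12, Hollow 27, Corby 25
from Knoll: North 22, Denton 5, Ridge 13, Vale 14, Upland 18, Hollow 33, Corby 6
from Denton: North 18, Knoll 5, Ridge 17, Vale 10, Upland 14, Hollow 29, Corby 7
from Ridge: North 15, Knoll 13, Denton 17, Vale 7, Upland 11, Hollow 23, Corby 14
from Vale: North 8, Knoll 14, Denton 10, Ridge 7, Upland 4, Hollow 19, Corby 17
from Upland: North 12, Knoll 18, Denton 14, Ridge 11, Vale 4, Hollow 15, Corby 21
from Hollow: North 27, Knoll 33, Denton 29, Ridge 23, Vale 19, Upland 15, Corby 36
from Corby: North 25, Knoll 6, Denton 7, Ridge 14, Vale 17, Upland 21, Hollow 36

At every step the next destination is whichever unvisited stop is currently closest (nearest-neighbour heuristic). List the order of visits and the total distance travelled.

From North: distances to unvisited — Vale=8, Upland=12, Ridge=15, Denton=18, Knoll=22, Corby=25, Hollow=27. Nearest is Vale (8).
From Vale: distances to unvisited — Upland=4, Ridge=7, Denton=10, Knoll=14, Corby=17, Hollow=19. Nearest is Upland (4).
From Upland: distances to unvisited — Ridge=11, Denton=14, Hollow=15, Knoll=18, Corby=21. Nearest is Ridge (11).
From Ridge: distances to unvisited — Knoll=13, Corby=14, Denton=17, Hollow=23. Nearest is Knoll (13).
From Knoll: distances to unvisited — Denton=5, Corby=6, Hollow=33. Nearest is Denton (5).
From Denton: distances to unvisited — Corby=7, Hollow=29. Nearest is Corby (7).
From Corby: distances to unvisited — Hollow=36. Nearest is Hollow (36).
Return Hollow→North: 27.
Total = 8 + 4 + 11 + 13 + 5 + 7 + 36 + 27 = 111.

111 km along North → Vale → Upland → Ridge → Knoll → Denton → Corby → Hollow → North.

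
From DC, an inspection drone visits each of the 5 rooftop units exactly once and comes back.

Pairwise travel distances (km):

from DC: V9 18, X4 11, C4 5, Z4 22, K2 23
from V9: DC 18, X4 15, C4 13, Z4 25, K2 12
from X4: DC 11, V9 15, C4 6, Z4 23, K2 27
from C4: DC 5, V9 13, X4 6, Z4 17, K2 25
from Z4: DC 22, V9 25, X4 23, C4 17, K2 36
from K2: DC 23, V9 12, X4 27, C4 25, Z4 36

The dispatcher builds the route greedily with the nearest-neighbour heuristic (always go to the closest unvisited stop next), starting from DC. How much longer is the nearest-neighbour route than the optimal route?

2 km longer than the optimal tour.

DC: C4=5, X4=11, V9=18, Z4=22, K2=23 ⇒ C4
C4: X4=6, V9=13, Z4=17, K2=25 ⇒ X4
X4: V9=15, Z4=23, K2=27 ⇒ V9
V9: K2=12, Z4=25 ⇒ K2
K2: Z4=36 ⇒ Z4
NN route DC → C4 → X4 → V9 → K2 → Z4 → DC costs 96.
Optimal: DC → X4 → C4 → Z4 → V9 → K2 → DC costs 94 (by enumerating all 60 distinct tours).
Excess = 96 − 94 = 2.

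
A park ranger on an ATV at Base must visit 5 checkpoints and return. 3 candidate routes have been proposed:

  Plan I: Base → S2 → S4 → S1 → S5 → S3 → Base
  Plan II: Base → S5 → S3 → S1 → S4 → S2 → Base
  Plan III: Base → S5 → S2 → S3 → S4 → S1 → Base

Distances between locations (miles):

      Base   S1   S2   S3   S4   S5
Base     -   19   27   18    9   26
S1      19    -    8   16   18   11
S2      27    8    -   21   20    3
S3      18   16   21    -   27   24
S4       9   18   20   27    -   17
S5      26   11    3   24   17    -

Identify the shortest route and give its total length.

Shortest is Plan III, total 114 miles.

Plan I: 27 + 20 + 18 + 11 + 24 + 18 = 118
Plan II: 26 + 24 + 16 + 18 + 20 + 27 = 131
Plan III: 26 + 3 + 21 + 27 + 18 + 19 = 114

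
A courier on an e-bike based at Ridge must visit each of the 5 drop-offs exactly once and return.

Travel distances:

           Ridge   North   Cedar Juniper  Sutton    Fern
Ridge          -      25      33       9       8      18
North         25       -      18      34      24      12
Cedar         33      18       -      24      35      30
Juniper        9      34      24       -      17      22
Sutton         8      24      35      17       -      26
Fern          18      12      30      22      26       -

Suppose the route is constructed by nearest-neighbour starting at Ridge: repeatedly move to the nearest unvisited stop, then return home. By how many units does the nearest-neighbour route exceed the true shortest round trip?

Ridge: Sutton=8, Juniper=9, Fern=18, North=25, Cedar=33 ⇒ Sutton
Sutton: Juniper=17, North=24, Fern=26, Cedar=35 ⇒ Juniper
Juniper: Fern=22, Cedar=24, North=34 ⇒ Fern
Fern: North=12, Cedar=30 ⇒ North
North: Cedar=18 ⇒ Cedar
NN route Ridge → Sutton → Juniper → Fern → North → Cedar → Ridge costs 110.
Optimal: Ridge → Juniper → Cedar → North → Fern → Sutton → Ridge costs 97 (by enumerating all 60 distinct tours).
Excess = 110 − 97 = 13.

The nearest-neighbour route is 13 longer than optimal.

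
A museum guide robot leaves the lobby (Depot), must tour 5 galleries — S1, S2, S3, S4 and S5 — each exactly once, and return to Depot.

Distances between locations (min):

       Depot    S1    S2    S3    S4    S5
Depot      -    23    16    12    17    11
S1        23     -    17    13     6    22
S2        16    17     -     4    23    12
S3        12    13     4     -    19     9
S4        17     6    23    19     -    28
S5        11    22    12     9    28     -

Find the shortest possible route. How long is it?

With 5 stops there are 5!/2 = 60 distinct round trips (a route and its reverse cost the same).
Depot-S1-S2-S3-S4-S5-Depot: 23+17+4+19+28+11 = 102
Depot-S1-S2-S3-S5-S4-Depot: 23+17+4+9+28+17 = 98
Depot-S1-S2-S4-S3-S5-Depot: 23+17+23+19+9+11 = 102
Depot-S1-S2-S4-S5-S3-Depot: 23+17+23+28+9+12 = 112
Depot-S1-S2-S5-S3-S4-Depot: 23+17+12+9+19+17 = 97
Depot-S1-S2-S5-S4-S3-Depot: 23+17+12+28+19+12 = 111
Depot-S1-S3-S2-S4-S5-Depot: 23+13+4+23+28+11 = 102
Depot-S1-S3-S2-S5-S4-Depot: 23+13+4+12+28+17 = 97
Depot-S1-S3-S4-S2-S5-Depot: 23+13+19+23+12+11 = 101
Depot-S1-S3-S4-S5-S2-Depot: 23+13+19+28+12+16 = 111
Depot-S1-S3-S5-S2-S4-Depot: 23+13+9+12+23+17 = 97
Depot-S1-S3-S5-S4-S2-Depot: 23+13+9+28+23+16 = 112
Depot-S1-S4-S2-S3-S5-Depot: 23+6+23+4+9+11 = 76
Depot-S1-S4-S2-S5-S3-Depot: 23+6+23+12+9+12 = 85
… (46 more)
Depot-S4-S1-S3-S2-S5-Depot: 17+6+13+4+12+11 = 63  ← best
The minimum is 63.
One optimal route: Depot → S4 → S1 → S3 → S2 → S5 → Depot (or its reverse).

63 min — the shortest possible round trip.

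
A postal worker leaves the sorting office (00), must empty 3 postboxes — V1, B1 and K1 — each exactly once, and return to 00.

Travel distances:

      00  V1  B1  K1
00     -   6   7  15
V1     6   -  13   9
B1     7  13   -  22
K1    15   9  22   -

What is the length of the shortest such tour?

With 3 stops there are 3!/2 = 3 distinct round trips (a route and its reverse cost the same).
00 → V1 → B1 → K1 → 00: 6+13+22+15 = 56
00 → V1 → K1 → B1 → 00: 6+9+22+7 = 44
00 → B1 → V1 → K1 → 00: 7+13+9+15 = 44
The minimum is 44.
One optimal route: 00 → V1 → K1 → B1 → 00 (or its reverse).

44 — the shortest possible round trip.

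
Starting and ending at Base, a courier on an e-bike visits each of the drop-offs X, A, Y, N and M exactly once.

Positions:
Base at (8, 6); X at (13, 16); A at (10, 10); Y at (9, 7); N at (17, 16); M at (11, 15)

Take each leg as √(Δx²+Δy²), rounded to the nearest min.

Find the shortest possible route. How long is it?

With 5 stops there are 5!/2 = 60 distinct round trips (a route and its reverse cost the same).
Base→X→A→Y→N→M→Base: 11+7+3+12+6+9 = 48
Base→X→A→Y→M→N→Base: 11+7+3+8+6+13 = 48
Base→X→A→N→Y→M→Base: 11+7+9+12+8+9 = 56
Base→X→A→N→M→Y→Base: 11+7+9+6+8+1 = 42
Base→X→A→M→Y→N→Base: 11+7+5+8+12+13 = 56
Base→X→A→M→N→Y→Base: 11+7+5+6+12+1 = 42
Base→X→Y→A→N→M→Base: 11+10+3+9+6+9 = 48
Base→X→Y→A→M→N→Base: 11+10+3+5+6+13 = 48
Base→X→Y→N→A→M→Base: 11+10+12+9+5+9 = 56
Base→X→Y→N→M→A→Base: 11+10+12+6+5+4 = 48
Base→X→Y→M→A→N→Base: 11+10+8+5+9+13 = 56
Base→X→Y→M→N→A→Base: 11+10+8+6+9+4 = 48
Base→X→N→A→Y→M→Base: 11+4+9+3+8+9 = 44
Base→X→N→A→M→Y→Base: 11+4+9+5+8+1 = 38
… (46 more)
Base→A→N→X→M→Y→Base: 4+9+4+2+8+1 = 28  ← best
The minimum is 28.
One optimal route: Base → A → N → X → M → Y → Base (or its reverse).

Shortest round trip = 28 min.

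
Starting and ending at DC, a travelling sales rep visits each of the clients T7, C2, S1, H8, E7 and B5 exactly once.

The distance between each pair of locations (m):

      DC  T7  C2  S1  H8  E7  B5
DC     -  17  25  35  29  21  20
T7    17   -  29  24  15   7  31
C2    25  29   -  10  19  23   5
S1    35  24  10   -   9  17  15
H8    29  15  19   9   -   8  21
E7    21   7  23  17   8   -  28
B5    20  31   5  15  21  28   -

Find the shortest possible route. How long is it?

With 6 stops there are 6!/2 = 360 distinct round trips (a route and its reverse cost the same).
DC - T7 - C2 - S1 - H8 - E7 - B5 - DC: 17+29+10+9+8+28+20 = 121
DC - T7 - C2 - S1 - H8 - B5 - E7 - DC: 17+29+10+9+21+28+21 = 135
DC - T7 - C2 - S1 - E7 - H8 - B5 - DC: 17+29+10+17+8+21+20 = 122
DC - T7 - C2 - S1 - E7 - B5 - H8 - DC: 17+29+10+17+28+21+29 = 151
DC - T7 - C2 - S1 - B5 - H8 - E7 - DC: 17+29+10+15+21+8+21 = 121
DC - T7 - C2 - S1 - B5 - E7 - H8 - DC: 17+29+10+15+28+8+29 = 136
DC - T7 - C2 - H8 - S1 - E7 - B5 - DC: 17+29+19+9+17+28+20 = 139
DC - T7 - C2 - H8 - S1 - B5 - E7 - DC: 17+29+19+9+15+28+21 = 138
… (352 more)
DC - T7 - E7 - H8 - S1 - C2 - B5 - DC: 17+7+8+9+10+5+20 = 76  ← best
The minimum is 76.
One optimal route: DC → T7 → E7 → H8 → S1 → C2 → B5 → DC (or its reverse).

Shortest round trip = 76 m.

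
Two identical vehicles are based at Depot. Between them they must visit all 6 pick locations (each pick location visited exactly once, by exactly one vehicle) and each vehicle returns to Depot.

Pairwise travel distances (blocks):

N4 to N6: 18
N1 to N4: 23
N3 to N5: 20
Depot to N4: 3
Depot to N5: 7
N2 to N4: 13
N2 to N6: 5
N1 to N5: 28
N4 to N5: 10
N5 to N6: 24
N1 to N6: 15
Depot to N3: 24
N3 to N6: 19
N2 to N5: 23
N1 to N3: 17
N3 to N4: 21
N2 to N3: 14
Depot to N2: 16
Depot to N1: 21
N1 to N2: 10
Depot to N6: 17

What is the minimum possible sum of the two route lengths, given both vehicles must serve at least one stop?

There are 2^5 − 1 = 31 ways to divide the 6 stops into two non-empty groups. For each, the best each vehicle can do is its own shortest tour through its group:
  {N1} + {N2, N3, N4, N5, N6}: 42 + 67 = 109
  {N2} + {N1, N3, N4, N5, N6}: 32 + 80 = 112
  {N1, N2} + {N3, N4, N5, N6}: 47 + 67 = 114
  {N3} + {N1, N2, N4, N5, N6}: 48 + 71 = 119
  {N1, N3} + {N2, N4, N5, N6}: 62 + 52 = 114
  {N2, N3} + {N1, N4, N5, N6}: 54 + 71 = 125
  … (31 splits in total)
  {N4} + {N1, N2, N3, N5, N6}: 6 + 76 = 82  ← best
Best: vehicle 1 Depot → N4 → Depot = 6; vehicle 2 Depot → N5 → N3 → N1 → N2 → N6 → Depot = 76; combined 82.

Minimum combined distance: 82 blocks.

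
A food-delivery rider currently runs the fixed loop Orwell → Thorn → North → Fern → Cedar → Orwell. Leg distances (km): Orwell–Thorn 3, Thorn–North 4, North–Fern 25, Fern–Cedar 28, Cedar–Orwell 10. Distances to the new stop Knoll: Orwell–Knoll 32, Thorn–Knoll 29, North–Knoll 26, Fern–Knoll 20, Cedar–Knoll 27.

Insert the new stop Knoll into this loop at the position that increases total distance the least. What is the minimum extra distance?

Adding 19 km by placing Knoll on the Fern–Cedar leg.

Insertion cost between consecutive stops i–j is d(i,Knoll) + d(Knoll,j) − d(i,j):
  between Orwell and Thorn: 32 + 29 − 3 = 58
  between Thorn and North: 29 + 26 − 4 = 51
  between North and Fern: 26 + 20 − 25 = 21
  between Fern and Cedar: 20 + 27 − 28 = 19
  between Cedar and Orwell: 27 + 32 − 10 = 49
Cheapest insertion is between Fern and Cedar, adding 19.
New total = 70 + 19 = 89.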